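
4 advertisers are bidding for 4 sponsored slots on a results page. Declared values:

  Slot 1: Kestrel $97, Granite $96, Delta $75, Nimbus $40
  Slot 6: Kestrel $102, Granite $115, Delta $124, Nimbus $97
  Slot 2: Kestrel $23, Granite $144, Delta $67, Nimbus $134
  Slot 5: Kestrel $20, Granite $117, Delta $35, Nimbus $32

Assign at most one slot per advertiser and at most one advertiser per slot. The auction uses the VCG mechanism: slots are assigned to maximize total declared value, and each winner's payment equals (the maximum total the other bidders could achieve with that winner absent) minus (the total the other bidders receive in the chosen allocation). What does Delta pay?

Efficient allocation: Kestrel→Slot 1 ($97), Granite→Slot 5 ($117), Delta→Slot 6 ($124), Nimbus→Slot 2 ($134); total welfare W = $472.
Delta receives Slot 6 at value $124, so the others get W − 124 = $348.
Without Delta: best allocation of the remaining 3 bidders over all 4 slots is Kestrel→Slot 6 ($102), Granite→Slot 5 ($117), Nimbus→Slot 2 ($134), total $353.
VCG payment = (others' best without Delta) − (others' welfare with Delta) = 353 − 348 = $5.

Delta pays $5.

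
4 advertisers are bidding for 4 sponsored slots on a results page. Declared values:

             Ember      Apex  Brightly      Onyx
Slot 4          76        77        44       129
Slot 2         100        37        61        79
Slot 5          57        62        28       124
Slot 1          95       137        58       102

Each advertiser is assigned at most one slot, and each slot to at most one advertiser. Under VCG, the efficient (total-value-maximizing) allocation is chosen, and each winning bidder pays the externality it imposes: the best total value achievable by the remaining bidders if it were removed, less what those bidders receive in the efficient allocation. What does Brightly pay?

Efficient allocation: Ember→Slot 2 ($100), Apex→Slot 1 ($137), Brightly→Slot 4 ($44), Onyx→Slot 5 ($124); total welfare W = $405.
Brightly receives Slot 4 at value $44, so the others get W − 44 = $361.
Without Brightly: best allocation of the remaining 3 bidders over all 4 slots is Ember→Slot 2 ($100), Apex→Slot 1 ($137), Onyx→Slot 4 ($129), total $366.
VCG payment = (others' best without Brightly) − (others' welfare with Brightly) = 366 − 361 = $5.

Brightly pays $5.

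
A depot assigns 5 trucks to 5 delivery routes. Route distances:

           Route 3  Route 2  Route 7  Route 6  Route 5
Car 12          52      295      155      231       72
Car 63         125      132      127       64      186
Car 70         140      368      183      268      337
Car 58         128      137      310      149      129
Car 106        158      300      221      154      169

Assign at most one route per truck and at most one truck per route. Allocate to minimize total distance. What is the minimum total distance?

Optimal: Car 12→Route 3 (52 km), Car 63→Route 6 (64 km), Car 70→Route 7 (183 km), Car 58→Route 2 (137 km), Car 106→Route 5 (169 km) — total 52+64+183+137+169 = 605 km.
Column-greedy (each route in turn goes to its cheapest remaining truck) gives 685 km, worse by 80.
Next-best assignment: Car 12→Route 5, Car 63→Route 6, Car 70→Route 7, Car 58→Route 2, Car 106→Route 3 = 614 km.
Swapping Car 12↔Car 63 (Car 12→Route 6 231 km, Car 63→Route 3 125 km) adds 240.
No other one-to-one assignment undercuts 605 km.

Min total: 605 km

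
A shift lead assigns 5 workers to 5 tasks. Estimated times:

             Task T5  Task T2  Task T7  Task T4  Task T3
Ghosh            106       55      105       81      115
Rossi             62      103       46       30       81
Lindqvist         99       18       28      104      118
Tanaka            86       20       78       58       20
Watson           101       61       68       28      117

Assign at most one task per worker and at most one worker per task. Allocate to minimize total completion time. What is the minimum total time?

Min total: 193 min

Optimal: Ghosh→Task T2 (55 min), Rossi→Task T5 (62 min), Lindqvist→Task T7 (28 min), Tanaka→Task T3 (20 min), Watson→Task T4 (28 min) — total 55+62+28+20+28 = 193 min.
Min-entry greedy (repeatedly take the single cheapest remaining cell) gives 218 min, worse by 25.
Next-best assignment: Ghosh→Task T5, Rossi→Task T7, Lindqvist→Task T2, Tanaka→Task T3, Watson→Task T4 = 218 min.
Swapping Lindqvist↔Rossi (Lindqvist→Task T5 99 min, Rossi→Task T7 46 min) adds 55.
Checked against all permutations: 193 min is optimal.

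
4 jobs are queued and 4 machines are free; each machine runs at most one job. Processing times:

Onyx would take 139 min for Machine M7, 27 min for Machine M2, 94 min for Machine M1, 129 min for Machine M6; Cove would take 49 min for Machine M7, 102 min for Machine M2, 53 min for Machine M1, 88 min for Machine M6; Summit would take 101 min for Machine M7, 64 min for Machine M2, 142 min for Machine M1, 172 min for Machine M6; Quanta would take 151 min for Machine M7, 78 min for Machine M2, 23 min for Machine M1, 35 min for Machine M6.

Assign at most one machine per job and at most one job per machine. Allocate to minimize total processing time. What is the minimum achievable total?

Optimal: Onyx→Machine M2 (27 min), Cove→Machine M1 (53 min), Summit→Machine M7 (101 min), Quanta→Machine M6 (35 min) — total 27+53+101+35 = 216 min.
Min-entry greedy (repeatedly take the single cheapest remaining cell) gives 271 min, worse by 55.

Min total: 216 min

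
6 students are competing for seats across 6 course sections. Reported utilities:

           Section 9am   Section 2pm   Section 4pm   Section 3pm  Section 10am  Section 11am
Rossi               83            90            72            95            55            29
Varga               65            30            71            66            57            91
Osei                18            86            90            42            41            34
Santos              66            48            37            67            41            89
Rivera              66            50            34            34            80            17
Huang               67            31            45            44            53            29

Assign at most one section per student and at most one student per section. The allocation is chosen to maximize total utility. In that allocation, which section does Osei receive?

Optimal: Rossi→Section 3pm (95 points), Varga→Section 4pm (71 points), Osei→Section 2pm (86 points), Santos→Section 11am (89 points), Rivera→Section 10am (80 points), Huang→Section 9am (67 points) — total 95+71+86+89+80+67 = 488 points.
Column-greedy (each section in turn goes to its best remaining student) gives 416 points, worse by 72.
Next-best assignment: Rossi→Section 2pm, Varga→Section 11am, Osei→Section 4pm, Santos→Section 3pm, Rivera→Section 10am, Huang→Section 9am = 485 points.
Osei's own top section is Section 4pm (90 points), but forcing Osei→Section 4pm and reassigning the rest optimally gives only 485 points — worse by 3.

Osei receives Section 2pm.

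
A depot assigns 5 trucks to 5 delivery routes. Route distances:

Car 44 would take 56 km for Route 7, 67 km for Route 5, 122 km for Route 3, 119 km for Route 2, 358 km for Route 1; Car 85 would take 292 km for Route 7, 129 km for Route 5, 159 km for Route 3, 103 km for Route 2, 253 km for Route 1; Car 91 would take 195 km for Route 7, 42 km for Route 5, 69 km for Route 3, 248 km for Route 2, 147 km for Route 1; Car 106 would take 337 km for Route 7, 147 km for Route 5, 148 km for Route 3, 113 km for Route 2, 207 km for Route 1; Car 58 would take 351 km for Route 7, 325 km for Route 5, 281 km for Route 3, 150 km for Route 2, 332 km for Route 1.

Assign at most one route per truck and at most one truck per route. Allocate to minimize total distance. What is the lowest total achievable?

This is a one-to-one assignment (minimum-cost bipartite matching).
Optimal: Car 44→Route 7 (56 km), Car 85→Route 5 (129 km), Car 91→Route 3 (69 km), Car 106→Route 1 (207 km), Car 58→Route 2 (150 km) — total 56+129+69+207+150 = 611 km.
Min-entry greedy (repeatedly take the single cheapest remaining cell) gives 681 km, worse by 70.
No other one-to-one assignment undercuts 611 km.

Minimum total: 611 km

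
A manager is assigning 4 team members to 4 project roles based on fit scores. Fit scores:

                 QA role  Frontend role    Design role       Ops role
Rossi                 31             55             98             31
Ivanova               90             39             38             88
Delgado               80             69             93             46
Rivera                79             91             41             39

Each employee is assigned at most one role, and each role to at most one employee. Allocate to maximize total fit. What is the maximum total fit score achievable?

Optimal: Rossi→Design role (98 pts), Ivanova→Ops role (88 pts), Delgado→QA role (80 pts), Rivera→Frontend role (91 pts) — total 98+88+80+91 = 357 pts.
Max-entry greedy (repeatedly take the single best remaining cell) gives 325 pts, worse by 32.
Next-best assignment: Rossi→Design role, Ivanova→Ops role, Delgado→Frontend role, Rivera→QA role = 334 pts.
Swapping Rivera↔Ivanova (Rivera→Ops role 39 pts, Ivanova→Frontend role 39 pts) loses 101.

Max total: 357 pts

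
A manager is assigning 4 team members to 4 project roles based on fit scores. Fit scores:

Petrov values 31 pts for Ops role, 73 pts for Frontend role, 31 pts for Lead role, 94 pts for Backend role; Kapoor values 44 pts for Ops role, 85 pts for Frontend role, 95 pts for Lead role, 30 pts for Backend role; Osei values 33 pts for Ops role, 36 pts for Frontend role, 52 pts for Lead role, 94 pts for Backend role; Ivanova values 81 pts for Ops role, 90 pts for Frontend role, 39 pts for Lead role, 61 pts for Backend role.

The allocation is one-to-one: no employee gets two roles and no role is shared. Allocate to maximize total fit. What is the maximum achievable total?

Optimal: Petrov→Frontend role (73 pts), Kapoor→Lead role (95 pts), Osei→Backend role (94 pts), Ivanova→Ops role (81 pts) — total 73+95+94+81 = 343 pts.
Column-greedy (each role in turn goes to its best remaining employee) gives 312 pts, worse by 31.
No other one-to-one assignment exceeds 343 pts.

Max total: 343 pts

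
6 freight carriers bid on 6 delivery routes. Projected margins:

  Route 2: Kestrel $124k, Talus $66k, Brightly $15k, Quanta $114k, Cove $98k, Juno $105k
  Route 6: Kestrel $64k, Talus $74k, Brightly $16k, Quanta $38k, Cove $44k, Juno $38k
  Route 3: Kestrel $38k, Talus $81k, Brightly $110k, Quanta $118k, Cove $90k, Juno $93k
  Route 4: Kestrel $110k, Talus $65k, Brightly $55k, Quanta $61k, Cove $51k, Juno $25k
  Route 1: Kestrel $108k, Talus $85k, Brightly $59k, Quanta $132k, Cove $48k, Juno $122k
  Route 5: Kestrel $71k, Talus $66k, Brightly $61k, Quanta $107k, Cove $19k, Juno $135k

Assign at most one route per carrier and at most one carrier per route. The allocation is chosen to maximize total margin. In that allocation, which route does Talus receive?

Talus receives Route 6.

Optimal: Kestrel→Route 4 ($110k), Talus→Route 6 ($74k), Brightly→Route 3 ($110k), Quanta→Route 1 ($132k), Cove→Route 2 ($98k), Juno→Route 5 ($135k) — total 110+74+110+132+98+135 = $659k.
Row-greedy (each carrier in turn takes its best remaining route) gives $515k, worse by 144.
Every other assignment is strictly worse.
Talus's own top route is Route 1 ($85k), but forcing Talus→Route 1 and reassigning the rest optimally gives only $598k — worse by 61.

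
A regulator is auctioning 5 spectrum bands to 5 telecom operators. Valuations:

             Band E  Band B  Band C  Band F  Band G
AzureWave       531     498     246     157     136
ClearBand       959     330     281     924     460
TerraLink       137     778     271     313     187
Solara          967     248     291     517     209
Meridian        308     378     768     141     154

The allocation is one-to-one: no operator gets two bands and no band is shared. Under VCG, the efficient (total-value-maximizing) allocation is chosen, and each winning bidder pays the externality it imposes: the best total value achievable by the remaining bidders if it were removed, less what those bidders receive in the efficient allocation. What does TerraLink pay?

Efficient allocation: AzureWave→Band G ($136M), ClearBand→Band F ($924M), TerraLink→Band B ($778M), Solara→Band E ($967M), Meridian→Band C ($768M); total welfare W = $3573M.
TerraLink receives Band B at value $778M, so the others get W − 778 = $2795M.
Without TerraLink: best allocation of the remaining 4 bidders over all 5 bands is AzureWave→Band B ($498M), ClearBand→Band F ($924M), Solara→Band E ($967M), Meridian→Band C ($768M), total $3157M.
VCG payment = (others' best without TerraLink) − (others' welfare with TerraLink) = 3157 − 2795 = $362M.

TerraLink pays $362M.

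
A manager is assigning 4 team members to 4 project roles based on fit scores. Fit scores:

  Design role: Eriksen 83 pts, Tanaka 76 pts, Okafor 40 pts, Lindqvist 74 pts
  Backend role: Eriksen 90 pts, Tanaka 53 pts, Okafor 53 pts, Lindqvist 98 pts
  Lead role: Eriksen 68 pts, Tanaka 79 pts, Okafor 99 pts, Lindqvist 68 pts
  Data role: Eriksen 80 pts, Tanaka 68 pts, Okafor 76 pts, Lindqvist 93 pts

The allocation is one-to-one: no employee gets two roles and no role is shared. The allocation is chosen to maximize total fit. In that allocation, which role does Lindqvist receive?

Treat this as an assignment problem: match each employee to one role.
Optimal: Eriksen→Backend role (90 pts), Tanaka→Design role (76 pts), Okafor→Lead role (99 pts), Lindqvist→Data role (93 pts) — total 90+76+99+93 = 358 pts.
Row-greedy (each employee in turn takes its best remaining role) gives 319 pts, worse by 39.
Next-best assignment: Eriksen→Data role, Tanaka→Design role, Okafor→Lead role, Lindqvist→Backend role = 353 pts.
Swapping Lindqvist↔Tanaka (Lindqvist→Design role 74 pts, Tanaka→Data role 68 pts) loses 27.
Every other assignment is strictly worse.
Lindqvist's own top role is Backend role (98 pts), but forcing Lindqvist→Backend role and reassigning the rest optimally gives only 353 pts — worse by 5.

Lindqvist receives Data role.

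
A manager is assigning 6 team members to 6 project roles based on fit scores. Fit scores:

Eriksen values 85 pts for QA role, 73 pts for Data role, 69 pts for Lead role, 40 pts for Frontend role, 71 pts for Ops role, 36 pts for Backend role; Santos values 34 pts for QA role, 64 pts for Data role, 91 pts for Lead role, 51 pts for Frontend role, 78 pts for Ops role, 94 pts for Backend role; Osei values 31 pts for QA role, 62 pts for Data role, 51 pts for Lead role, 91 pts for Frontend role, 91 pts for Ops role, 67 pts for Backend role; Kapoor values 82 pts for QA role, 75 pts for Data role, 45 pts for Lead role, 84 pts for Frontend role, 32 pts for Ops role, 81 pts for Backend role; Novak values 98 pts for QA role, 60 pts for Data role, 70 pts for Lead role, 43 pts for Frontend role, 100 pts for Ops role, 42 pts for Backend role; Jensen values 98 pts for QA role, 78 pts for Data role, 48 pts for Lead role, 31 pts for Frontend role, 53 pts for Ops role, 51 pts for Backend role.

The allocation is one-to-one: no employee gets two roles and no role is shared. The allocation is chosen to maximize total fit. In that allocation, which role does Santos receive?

Optimal: Eriksen→Data role (73 pts), Santos→Lead role (91 pts), Osei→Frontend role (91 pts), Kapoor→Backend role (81 pts), Novak→Ops role (100 pts), Jensen→QA role (98 pts) — total 73+91+91+81+100+98 = 534 pts.
Column-greedy (each role in turn goes to its best remaining employee) gives 510 pts, worse by 24.
Swapping Novak↔Santos (Novak→Lead role 70 pts, Santos→Ops role 78 pts) loses 43.
Santos's own top role is Backend role (94 pts), but forcing Santos→Backend role and reassigning the rest optimally gives only 527 pts — worse by 7.

Santos receives Lead role.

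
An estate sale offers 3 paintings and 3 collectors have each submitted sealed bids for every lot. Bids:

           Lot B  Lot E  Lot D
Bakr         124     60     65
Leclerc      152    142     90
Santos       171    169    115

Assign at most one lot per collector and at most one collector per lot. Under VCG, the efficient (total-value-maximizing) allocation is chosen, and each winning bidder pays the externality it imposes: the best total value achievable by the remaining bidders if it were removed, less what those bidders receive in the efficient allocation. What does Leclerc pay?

Efficient allocation: Bakr→Lot D ($65), Leclerc→Lot B ($152), Santos→Lot E ($169); total welfare W = $386.
Leclerc receives Lot B at value $152, so the others get W − 152 = $234.
Without Leclerc: best allocation of the remaining 2 bidders over all 3 lots is Bakr→Lot B ($124), Santos→Lot E ($169), total $293.
VCG payment = (others' best without Leclerc) − (others' welfare with Leclerc) = 293 − 234 = $59.

Leclerc pays $59.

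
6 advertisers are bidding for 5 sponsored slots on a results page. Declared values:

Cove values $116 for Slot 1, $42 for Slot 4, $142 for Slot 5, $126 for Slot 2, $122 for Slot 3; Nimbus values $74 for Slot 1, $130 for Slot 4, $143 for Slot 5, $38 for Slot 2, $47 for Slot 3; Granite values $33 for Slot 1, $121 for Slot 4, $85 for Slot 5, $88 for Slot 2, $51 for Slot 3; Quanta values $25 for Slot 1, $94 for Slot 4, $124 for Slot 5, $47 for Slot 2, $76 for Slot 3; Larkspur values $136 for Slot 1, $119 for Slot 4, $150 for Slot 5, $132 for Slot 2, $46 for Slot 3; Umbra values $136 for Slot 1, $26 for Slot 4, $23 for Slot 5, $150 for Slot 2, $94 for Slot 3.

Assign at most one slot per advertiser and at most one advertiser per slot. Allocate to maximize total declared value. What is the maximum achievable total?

Max total: $672

This is a one-to-one assignment (maximum-weight bipartite matching).
Optimal: Larkspur→Slot 1 ($136), Granite→Slot 4 ($121), Nimbus→Slot 5 ($143), Umbra→Slot 2 ($150), Cove→Slot 3 ($122) — total 136+121+143+150+122 = $672.
Column-greedy (each slot in turn goes to its best remaining advertiser) gives $634, worse by 38.
Next-best assignment: Larkspur→Slot 1, Nimbus→Slot 4, Quanta→Slot 5, Umbra→Slot 2, Cove→Slot 3 = $662.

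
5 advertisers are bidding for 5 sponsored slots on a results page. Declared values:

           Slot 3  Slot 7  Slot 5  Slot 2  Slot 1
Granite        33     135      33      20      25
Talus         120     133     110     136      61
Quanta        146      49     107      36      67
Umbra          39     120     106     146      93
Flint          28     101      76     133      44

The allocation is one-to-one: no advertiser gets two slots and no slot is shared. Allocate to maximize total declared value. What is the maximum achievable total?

This is the linear assignment problem.
Optimal: Granite→Slot 7 ($135), Talus→Slot 5 ($110), Quanta→Slot 3 ($146), Umbra→Slot 1 ($93), Flint→Slot 2 ($133) — total 135+110+146+93+133 = $617.
Max-entry greedy (repeatedly take the single best remaining cell) gives $581, worse by 36.
Next-best assignment: Granite→Slot 7, Talus→Slot 3, Quanta→Slot 5, Umbra→Slot 1, Flint→Slot 2 = $588.

Max total: $617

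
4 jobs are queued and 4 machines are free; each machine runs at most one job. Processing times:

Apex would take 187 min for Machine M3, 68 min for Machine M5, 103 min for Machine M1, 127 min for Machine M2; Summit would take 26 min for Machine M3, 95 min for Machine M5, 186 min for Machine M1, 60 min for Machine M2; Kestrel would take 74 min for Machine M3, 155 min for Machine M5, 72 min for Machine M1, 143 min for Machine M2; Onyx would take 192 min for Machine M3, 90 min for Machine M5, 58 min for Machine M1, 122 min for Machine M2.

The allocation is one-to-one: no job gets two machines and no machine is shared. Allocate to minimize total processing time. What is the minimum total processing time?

Optimal: Apex→Machine M5 (68 min), Summit→Machine M2 (60 min), Kestrel→Machine M3 (74 min), Onyx→Machine M1 (58 min) — total 68+60+74+58 = 260 min.
Min-entry greedy (repeatedly take the single cheapest remaining cell) gives 295 min, worse by 35.
Next-best assignment: Apex→Machine M5, Summit→Machine M3, Kestrel→Machine M1, Onyx→Machine M2 = 288 min.
Checked against all permutations: 260 min is optimal.

Min total: 260 min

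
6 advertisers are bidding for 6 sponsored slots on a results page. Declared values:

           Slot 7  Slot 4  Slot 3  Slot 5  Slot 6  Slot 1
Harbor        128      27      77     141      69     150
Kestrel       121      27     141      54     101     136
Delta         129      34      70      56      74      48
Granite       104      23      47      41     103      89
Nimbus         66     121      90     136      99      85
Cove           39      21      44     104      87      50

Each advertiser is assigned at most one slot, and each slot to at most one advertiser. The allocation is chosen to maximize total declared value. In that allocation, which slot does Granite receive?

Granite receives Slot 6.

This is a one-to-one assignment (maximum-weight bipartite matching).
Optimal: Harbor→Slot 1 ($150), Kestrel→Slot 3 ($141), Delta→Slot 7 ($129), Granite→Slot 6 ($103), Nimbus→Slot 4 ($121), Cove→Slot 5 ($104) — total 150+141+129+103+121+104 = $748.
Column-greedy (each slot in turn goes to its best remaining advertiser) gives $685, worse by 63.
No other one-to-one assignment exceeds $748.
Granite's own top slot is Slot 7 ($104), but forcing Granite→Slot 7 and reassigning the rest optimally gives only $694 — worse by 54.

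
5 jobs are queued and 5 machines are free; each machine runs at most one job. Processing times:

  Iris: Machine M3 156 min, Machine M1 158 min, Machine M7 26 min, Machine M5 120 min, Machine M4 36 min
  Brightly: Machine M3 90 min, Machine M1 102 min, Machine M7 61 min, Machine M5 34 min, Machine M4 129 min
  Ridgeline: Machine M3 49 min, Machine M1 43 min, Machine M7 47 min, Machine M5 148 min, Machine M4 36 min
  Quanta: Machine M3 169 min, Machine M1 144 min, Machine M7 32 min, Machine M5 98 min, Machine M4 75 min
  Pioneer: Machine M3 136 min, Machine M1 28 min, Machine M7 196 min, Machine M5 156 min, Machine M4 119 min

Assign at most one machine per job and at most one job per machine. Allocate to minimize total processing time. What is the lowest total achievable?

Minimum total: 179 min

Treat this as an assignment problem: match each job to one machine.
Optimal: Iris→Machine M4 (36 min), Brightly→Machine M5 (34 min), Ridgeline→Machine M3 (49 min), Quanta→Machine M7 (32 min), Pioneer→Machine M1 (28 min) — total 36+34+49+32+28 = 179 min.
Every other assignment is strictly worse.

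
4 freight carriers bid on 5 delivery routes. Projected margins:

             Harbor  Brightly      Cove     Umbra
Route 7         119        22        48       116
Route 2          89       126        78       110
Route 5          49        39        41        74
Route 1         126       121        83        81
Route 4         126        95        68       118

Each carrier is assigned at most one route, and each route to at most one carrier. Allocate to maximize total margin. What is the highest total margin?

Maximum total: $451k

Treat this as an assignment problem: match each carrier to one route.
Optimal: Harbor→Route 4 ($126k), Brightly→Route 2 ($126k), Cove→Route 1 ($83k), Umbra→Route 7 ($116k) — total 126+126+83+116 = $451k.
Max-entry greedy (repeatedly take the single best remaining cell) gives $418k, worse by 33.
Next-best assignment: Harbor→Route 7, Brightly→Route 2, Cove→Route 1, Umbra→Route 4 = $446k.
Swapping Harbor↔Umbra (Harbor→Route 7 $119k, Umbra→Route 4 $118k) loses 5.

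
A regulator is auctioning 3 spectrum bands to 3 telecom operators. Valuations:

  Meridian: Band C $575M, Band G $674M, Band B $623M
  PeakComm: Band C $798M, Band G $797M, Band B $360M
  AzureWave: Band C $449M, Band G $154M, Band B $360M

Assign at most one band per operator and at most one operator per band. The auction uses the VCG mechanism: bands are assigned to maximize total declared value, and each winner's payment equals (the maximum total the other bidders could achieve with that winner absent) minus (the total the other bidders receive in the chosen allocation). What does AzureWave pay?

Efficient allocation: Meridian→Band B ($623M), PeakComm→Band G ($797M), AzureWave→Band C ($449M); total welfare W = $1869M.
AzureWave receives Band C at value $449M, so the others get W − 449 = $1420M.
Without AzureWave: best allocation of the remaining 2 bidders over all 3 bands is Meridian→Band G ($674M), PeakComm→Band C ($798M), total $1472M.
VCG payment = (others' best without AzureWave) − (others' welfare with AzureWave) = 1472 − 1420 = $52M.

AzureWave pays $52M.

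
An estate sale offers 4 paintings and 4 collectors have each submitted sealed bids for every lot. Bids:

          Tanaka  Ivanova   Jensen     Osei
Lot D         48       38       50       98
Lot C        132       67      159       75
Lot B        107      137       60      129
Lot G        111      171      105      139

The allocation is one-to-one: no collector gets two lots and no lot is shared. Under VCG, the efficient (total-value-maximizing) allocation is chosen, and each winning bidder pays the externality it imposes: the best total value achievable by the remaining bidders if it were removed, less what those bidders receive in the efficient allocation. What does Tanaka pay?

Efficient allocation: Tanaka→Lot B ($107), Ivanova→Lot G ($171), Jensen→Lot C ($159), Osei→Lot D ($98); total welfare W = $535.
Tanaka receives Lot B at value $107, so the others get W − 107 = $428.
Without Tanaka: best allocation of the remaining 3 bidders over all 4 lots is Ivanova→Lot G ($171), Jensen→Lot C ($159), Osei→Lot B ($129), total $459.
VCG payment = (others' best without Tanaka) − (others' welfare with Tanaka) = 459 − 428 = $31.

Tanaka pays $31.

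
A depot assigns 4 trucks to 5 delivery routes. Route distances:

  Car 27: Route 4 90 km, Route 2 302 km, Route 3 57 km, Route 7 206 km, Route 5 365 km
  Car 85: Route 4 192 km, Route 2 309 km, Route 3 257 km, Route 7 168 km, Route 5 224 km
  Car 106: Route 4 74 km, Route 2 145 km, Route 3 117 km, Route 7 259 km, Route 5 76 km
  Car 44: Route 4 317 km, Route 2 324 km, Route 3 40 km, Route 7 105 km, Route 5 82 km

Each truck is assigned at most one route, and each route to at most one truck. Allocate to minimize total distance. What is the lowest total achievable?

Minimum total: 374 km

Optimal: Car 27→Route 4 (90 km), Car 85→Route 7 (168 km), Car 106→Route 5 (76 km), Car 44→Route 3 (40 km) — total 90+168+76+40 = 374 km.
Every other assignment is strictly worse.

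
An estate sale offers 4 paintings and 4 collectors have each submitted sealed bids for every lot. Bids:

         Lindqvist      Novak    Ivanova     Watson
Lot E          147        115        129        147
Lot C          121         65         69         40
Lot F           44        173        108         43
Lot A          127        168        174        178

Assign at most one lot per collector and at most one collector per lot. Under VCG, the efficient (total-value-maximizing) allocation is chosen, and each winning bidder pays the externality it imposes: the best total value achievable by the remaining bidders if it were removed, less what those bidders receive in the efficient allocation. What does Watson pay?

Efficient allocation: Lindqvist→Lot C ($121), Novak→Lot F ($173), Ivanova→Lot A ($174), Watson→Lot E ($147); total welfare W = $615.
Watson receives Lot E at value $147, so the others get W − 147 = $468.
Without Watson: best allocation of the remaining 3 bidders over all 4 lots is Lindqvist→Lot E ($147), Novak→Lot F ($173), Ivanova→Lot A ($174), total $494.
VCG payment = (others' best without Watson) − (others' welfare with Watson) = 494 − 468 = $26.

Watson pays $26.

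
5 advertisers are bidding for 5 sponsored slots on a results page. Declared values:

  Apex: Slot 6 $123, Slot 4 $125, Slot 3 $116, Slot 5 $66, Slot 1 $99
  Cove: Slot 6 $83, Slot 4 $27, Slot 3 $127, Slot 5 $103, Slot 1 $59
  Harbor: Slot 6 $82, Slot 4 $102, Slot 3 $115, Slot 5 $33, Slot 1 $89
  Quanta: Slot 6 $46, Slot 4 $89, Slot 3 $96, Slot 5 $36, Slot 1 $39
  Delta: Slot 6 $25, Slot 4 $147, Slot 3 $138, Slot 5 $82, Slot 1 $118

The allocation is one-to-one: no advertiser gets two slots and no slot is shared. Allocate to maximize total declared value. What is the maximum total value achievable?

Maximum total: $558

Optimal: Apex→Slot 6 ($123), Cove→Slot 5 ($103), Harbor→Slot 1 ($89), Quanta→Slot 3 ($96), Delta→Slot 4 ($147) — total 123+103+89+96+147 = $558.
Max-entry greedy (repeatedly take the single best remaining cell) gives $522, worse by 36.
Swapping Harbor↔Cove (Harbor→Slot 5 $33, Cove→Slot 1 $59) loses 100.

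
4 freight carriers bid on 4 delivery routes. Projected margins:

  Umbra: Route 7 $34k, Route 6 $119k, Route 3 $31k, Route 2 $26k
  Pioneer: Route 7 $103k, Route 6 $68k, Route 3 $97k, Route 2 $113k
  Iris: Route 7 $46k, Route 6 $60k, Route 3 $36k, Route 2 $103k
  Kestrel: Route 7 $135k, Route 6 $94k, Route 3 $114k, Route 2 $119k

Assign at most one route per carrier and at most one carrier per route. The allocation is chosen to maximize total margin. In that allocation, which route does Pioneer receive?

Optimal: Umbra→Route 6 ($119k), Pioneer→Route 3 ($97k), Iris→Route 2 ($103k), Kestrel→Route 7 ($135k) — total 119+97+103+135 = $454k.
Row-greedy (each carrier in turn takes its best remaining route) gives $392k, worse by 62.
Every other assignment is strictly worse.
Pioneer's own top route is Route 2 ($113k), but forcing Pioneer→Route 2 and reassigning the rest optimally gives only $403k — worse by 51.

Pioneer receives Route 3.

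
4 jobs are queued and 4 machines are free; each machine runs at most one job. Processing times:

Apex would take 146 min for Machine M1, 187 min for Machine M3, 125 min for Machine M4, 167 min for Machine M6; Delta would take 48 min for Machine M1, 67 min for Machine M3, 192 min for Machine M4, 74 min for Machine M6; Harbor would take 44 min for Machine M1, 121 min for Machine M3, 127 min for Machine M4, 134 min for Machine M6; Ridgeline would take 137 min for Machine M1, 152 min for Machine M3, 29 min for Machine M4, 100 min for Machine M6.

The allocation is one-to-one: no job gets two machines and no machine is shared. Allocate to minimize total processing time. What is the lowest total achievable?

Min total: 307 min

Optimal: Apex→Machine M6 (167 min), Delta→Machine M3 (67 min), Harbor→Machine M1 (44 min), Ridgeline→Machine M4 (29 min) — total 167+67+44+29 = 307 min.
Row-greedy (each job in turn takes its cheapest remaining machine) gives 394 min, worse by 87.
Next-best assignment: Apex→Machine M3, Delta→Machine M6, Harbor→Machine M1, Ridgeline→Machine M4 = 334 min.
Swapping Ridgeline↔Harbor (Ridgeline→Machine M1 137 min, Harbor→Machine M4 127 min) adds 191.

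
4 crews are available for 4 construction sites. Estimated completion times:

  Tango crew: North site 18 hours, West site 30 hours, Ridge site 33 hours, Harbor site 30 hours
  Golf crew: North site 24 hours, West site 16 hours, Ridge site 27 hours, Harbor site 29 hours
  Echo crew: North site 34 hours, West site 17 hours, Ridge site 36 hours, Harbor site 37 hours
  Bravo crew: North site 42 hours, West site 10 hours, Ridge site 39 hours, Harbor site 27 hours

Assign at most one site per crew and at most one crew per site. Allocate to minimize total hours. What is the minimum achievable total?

Minimum total: 89 hours

Optimal: Tango crew→North site (18 hours), Golf crew→Ridge site (27 hours), Echo crew→West site (17 hours), Bravo crew→Harbor site (27 hours) — total 18+27+17+27 = 89 hours.
No other one-to-one assignment undercuts 89 hours.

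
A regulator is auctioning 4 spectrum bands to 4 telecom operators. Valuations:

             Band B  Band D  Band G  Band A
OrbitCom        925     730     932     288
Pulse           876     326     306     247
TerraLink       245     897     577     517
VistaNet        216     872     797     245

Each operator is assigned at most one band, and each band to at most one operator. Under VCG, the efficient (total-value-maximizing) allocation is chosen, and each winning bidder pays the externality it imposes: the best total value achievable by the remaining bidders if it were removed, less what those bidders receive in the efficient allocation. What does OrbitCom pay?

Efficient allocation: OrbitCom→Band G ($932M), Pulse→Band B ($876M), TerraLink→Band A ($517M), VistaNet→Band D ($872M); total welfare W = $3197M.
OrbitCom receives Band G at value $932M, so the others get W − 932 = $2265M.
Without OrbitCom: best allocation of the remaining 3 bidders over all 4 bands is Pulse→Band B ($876M), TerraLink→Band D ($897M), VistaNet→Band G ($797M), total $2570M.
VCG payment = (others' best without OrbitCom) − (others' welfare with OrbitCom) = 2570 − 2265 = $305M.

OrbitCom pays $305M.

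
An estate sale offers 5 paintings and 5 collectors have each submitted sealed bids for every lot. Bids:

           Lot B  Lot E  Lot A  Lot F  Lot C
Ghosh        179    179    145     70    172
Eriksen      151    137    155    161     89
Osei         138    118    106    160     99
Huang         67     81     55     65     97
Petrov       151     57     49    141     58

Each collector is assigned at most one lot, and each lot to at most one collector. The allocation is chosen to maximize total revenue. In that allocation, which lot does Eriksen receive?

Eriksen receives Lot A.

Optimal: Ghosh→Lot E ($179), Eriksen→Lot A ($155), Osei→Lot F ($160), Huang→Lot C ($97), Petrov→Lot B ($151) — total 179+155+160+97+151 = $742.
Max-entry greedy (repeatedly take the single best remaining cell) gives $604, worse by 138.
Next-best assignment: Ghosh→Lot C, Eriksen→Lot A, Osei→Lot F, Huang→Lot E, Petrov→Lot B = $719.
Swapping Ghosh↔Eriksen (Ghosh→Lot A $145, Eriksen→Lot E $137) loses 52.
Eriksen's own top lot is Lot F ($161), but forcing Eriksen→Lot F and reassigning the rest optimally gives only $694 — worse by 48.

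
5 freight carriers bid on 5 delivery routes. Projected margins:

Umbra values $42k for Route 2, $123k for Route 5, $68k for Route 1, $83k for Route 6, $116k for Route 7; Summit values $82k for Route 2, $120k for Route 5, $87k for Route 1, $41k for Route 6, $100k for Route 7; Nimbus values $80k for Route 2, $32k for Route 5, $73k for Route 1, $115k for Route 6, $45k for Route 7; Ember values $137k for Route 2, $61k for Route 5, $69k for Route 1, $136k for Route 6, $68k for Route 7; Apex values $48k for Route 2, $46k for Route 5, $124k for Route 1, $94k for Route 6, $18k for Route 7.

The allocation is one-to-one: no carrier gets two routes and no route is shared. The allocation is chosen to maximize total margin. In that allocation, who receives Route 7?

Optimal: Umbra→Route 7 ($116k), Summit→Route 5 ($120k), Nimbus→Route 6 ($115k), Ember→Route 2 ($137k), Apex→Route 1 ($124k) — total 116+120+115+137+124 = $612k.
Umbra's own top route is Route 5 ($123k), but forcing Umbra→Route 5 and reassigning the rest optimally gives only $599k — worse by 13.

Umbra receives Route 7.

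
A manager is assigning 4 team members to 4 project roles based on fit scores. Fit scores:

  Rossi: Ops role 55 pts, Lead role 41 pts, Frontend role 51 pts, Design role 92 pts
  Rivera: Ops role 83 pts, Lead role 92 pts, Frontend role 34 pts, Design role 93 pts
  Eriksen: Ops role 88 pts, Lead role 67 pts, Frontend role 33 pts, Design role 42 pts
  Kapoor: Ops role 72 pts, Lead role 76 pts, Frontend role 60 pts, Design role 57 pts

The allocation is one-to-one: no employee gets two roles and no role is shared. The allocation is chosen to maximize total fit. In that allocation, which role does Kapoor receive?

Kapoor receives Frontend role.

Optimal: Rossi→Design role (92 pts), Rivera→Lead role (92 pts), Eriksen→Ops role (88 pts), Kapoor→Frontend role (60 pts) — total 92+92+88+60 = 332 pts.
Checked against all permutations: 332 pts is optimal.
Kapoor's own top role is Lead role (76 pts), but forcing Kapoor→Lead role and reassigning the rest optimally gives only 308 pts — worse by 24.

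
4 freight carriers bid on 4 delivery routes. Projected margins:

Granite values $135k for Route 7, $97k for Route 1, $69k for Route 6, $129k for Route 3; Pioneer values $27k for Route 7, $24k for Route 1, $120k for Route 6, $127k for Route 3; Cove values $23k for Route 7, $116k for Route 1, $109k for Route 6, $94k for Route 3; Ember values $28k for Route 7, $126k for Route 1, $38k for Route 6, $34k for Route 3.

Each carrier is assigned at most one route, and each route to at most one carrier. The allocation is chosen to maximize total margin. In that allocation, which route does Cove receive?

Cove receives Route 6.

Optimal: Granite→Route 7 ($135k), Pioneer→Route 3 ($127k), Cove→Route 6 ($109k), Ember→Route 1 ($126k) — total 135+127+109+126 = $497k.
Every other assignment is strictly worse.
Cove's own top route is Route 1 ($116k), but forcing Cove→Route 1 and reassigning the rest optimally gives only $416k — worse by 81.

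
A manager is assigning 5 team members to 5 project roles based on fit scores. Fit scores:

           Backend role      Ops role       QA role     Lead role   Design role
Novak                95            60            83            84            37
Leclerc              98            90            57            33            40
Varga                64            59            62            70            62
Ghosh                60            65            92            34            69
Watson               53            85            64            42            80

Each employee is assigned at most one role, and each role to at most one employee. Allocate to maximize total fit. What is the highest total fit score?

Max total: 427 pts

Optimal: Novak→Backend role (95 pts), Leclerc→Ops role (90 pts), Varga→Lead role (70 pts), Ghosh→QA role (92 pts), Watson→Design role (80 pts) — total 95+90+70+92+80 = 427 pts.
Column-greedy (each role in turn goes to its best remaining employee) gives 421 pts, worse by 6.
Swapping Ghosh↔Novak (Ghosh→Backend role 60 pts, Novak→QA role 83 pts) loses 44.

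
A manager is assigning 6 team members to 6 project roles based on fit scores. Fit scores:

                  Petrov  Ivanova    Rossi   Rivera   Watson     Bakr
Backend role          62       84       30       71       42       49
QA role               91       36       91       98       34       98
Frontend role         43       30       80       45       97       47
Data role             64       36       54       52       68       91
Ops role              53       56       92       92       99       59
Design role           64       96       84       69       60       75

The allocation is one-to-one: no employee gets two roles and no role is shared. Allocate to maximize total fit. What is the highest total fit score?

Optimal: Petrov→QA role (91 pts), Ivanova→Backend role (84 pts), Rossi→Design role (84 pts), Rivera→Ops role (92 pts), Watson→Frontend role (97 pts), Bakr→Data role (91 pts) — total 91+84+84+92+97+91 = 539 pts.
Max-entry greedy (repeatedly take the single best remaining cell) gives 526 pts, worse by 13.
Next-best assignment: Petrov→QA role, Ivanova→Design role, Rossi→Ops role, Rivera→Backend role, Watson→Frontend role, Bakr→Data role = 538 pts.

Max total: 539 pts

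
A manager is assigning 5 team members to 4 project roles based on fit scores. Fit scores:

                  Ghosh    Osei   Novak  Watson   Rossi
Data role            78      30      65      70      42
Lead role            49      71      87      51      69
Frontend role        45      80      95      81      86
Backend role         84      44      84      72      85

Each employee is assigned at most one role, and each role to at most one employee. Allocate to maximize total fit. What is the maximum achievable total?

This is a one-to-one assignment (maximum-weight bipartite matching).
Optimal: Ghosh→Data role (78 pts), Novak→Lead role (87 pts), Watson→Frontend role (81 pts), Rossi→Backend role (85 pts) — total 78+87+81+85 = 331 pts.
Max-entry greedy (repeatedly take the single best remaining cell) gives 329 pts, worse by 2.
Checked against all permutations: 331 pts is optimal.

Maximum total: 331 pts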